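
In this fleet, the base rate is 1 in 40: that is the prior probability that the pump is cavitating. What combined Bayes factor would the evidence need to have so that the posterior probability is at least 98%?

1911

Prior odds = 0.025/0.975 = 1/39.
Target odds = 0.98/0.02 = 49.
Required Bayes factor = 49 ÷ (1/39) = 1911.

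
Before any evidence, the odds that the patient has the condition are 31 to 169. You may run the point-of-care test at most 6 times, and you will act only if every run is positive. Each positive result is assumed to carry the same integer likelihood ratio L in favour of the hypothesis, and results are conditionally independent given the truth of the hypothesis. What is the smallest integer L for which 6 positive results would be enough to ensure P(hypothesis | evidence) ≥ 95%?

Prior odds = 31/169.
Target odds = 0.95/0.05 = 19.
Need L⁶ ≥ 19 ÷ (31/169) = 3211/31.
2⁶ = 64 < 3211/31 ≤ 729 = 3⁶, so L = 3.

3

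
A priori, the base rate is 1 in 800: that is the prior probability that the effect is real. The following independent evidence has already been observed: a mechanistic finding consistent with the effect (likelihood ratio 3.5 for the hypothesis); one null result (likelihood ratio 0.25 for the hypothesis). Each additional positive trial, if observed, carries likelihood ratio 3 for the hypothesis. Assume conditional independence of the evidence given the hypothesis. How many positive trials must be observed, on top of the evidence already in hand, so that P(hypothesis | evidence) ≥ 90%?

Prior odds = 0.00125/0.99875 = 1/799.
Combined Bayes factor of the evidence already in hand = 3.5 × 0.25 = 0.875.
Odds after that evidence = (1/799) × 0.875 = 7/6392.
Target odds = 0.9/0.1 = 9.
Need 3ⁿ ≥ 9 ÷ (7/6392) = 57528/7.
3⁸ = 6561 falls short of 57528/7 but 3⁹ = 19683 reaches it, so n = 9.

9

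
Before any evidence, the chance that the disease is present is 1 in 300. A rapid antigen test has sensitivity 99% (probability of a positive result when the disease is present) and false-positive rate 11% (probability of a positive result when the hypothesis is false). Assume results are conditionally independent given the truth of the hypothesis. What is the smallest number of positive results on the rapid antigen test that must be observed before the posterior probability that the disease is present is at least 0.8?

4

Prior odds = (1/300)/(299/300) = 1/299.
Likelihood ratio of a positive result = 0.99/0.11 = 9.
Target odds: 0.8 ÷ 0.2 = 4.
Need (1/299) × 9ⁿ ≥ 4, i.e. 9ⁿ ≥ 1196.
9³ = 729 falls short of 1196 but 9⁴ = 6561 reaches it, so n = 4.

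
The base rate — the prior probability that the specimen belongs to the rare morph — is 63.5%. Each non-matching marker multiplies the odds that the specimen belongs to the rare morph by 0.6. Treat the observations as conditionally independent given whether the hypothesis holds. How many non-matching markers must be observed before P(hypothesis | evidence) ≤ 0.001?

Prior odds = 0.635/0.365 = 127/73.
Likelihood ratio per non-matching marker = 0.6.
Target odds: 0.001 ÷ 0.999 = 1/999.
Need (127/73) × 0.6ⁿ ≤ 1/999, i.e. 0.6ⁿ ≤ 73/126873.
0.6¹⁴ ≈0.000783642 is still above 73/126873 but 0.6¹⁵ ≈0.000470185 is at or below it, so n = 15.

15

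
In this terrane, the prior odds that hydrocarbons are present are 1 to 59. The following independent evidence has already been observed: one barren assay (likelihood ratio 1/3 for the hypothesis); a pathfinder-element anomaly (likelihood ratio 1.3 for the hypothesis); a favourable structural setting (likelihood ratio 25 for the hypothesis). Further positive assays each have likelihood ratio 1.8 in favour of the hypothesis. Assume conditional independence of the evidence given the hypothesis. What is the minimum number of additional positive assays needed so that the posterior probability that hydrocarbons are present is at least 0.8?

6

Prior odds = 1/59.
Combined Bayes factor of the evidence already in hand = (1/3) × 1.3 × 25 = 65/6.
Odds after that evidence = (1/59) × 65/6 = 65/354.
Target odds = 0.8/0.2 = 4.
Need 1.8ⁿ ≥ 4 ÷ (65/354) = 1416/65.
1.8⁵ = 18.89568 falls short of 1416/65 but 1.8⁶ = 531441/15625 reaches it, so n = 6.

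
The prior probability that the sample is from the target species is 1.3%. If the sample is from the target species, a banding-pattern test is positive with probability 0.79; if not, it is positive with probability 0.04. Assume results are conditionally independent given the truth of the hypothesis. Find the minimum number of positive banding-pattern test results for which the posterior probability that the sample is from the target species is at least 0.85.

Prior odds: 0.013 ÷ 0.987 = 13/987.
Likelihood ratio of a positive = 0.79/0.04 = 19.75.
Target posterior odds = 0.85/0.15 = 17/3.
Need (13/987) × 19.75ⁿ ≥ 17/3, i.e. 19.75ⁿ ≥ 5593/13.
19.75² = 390.0625 falls short of 5593/13 but 19.75³ = 7703.734375 reaches it, so n = 3.

3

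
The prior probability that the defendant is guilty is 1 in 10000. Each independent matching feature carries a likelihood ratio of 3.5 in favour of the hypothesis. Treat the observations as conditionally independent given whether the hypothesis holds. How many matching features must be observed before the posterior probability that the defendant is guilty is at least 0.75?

Prior odds = 0.0001/0.9999 = 1/9999.
Likelihood ratio per matching feature = 3.5.
Target odds: 0.75 ÷ 0.25 = 3.
Require 3.5ⁿ ≥ 3 ÷ (1/9999) = 29997.
3.5⁸ = 5764801/256 falls short of 29997 but 3.5⁹ = 40353607/512 reaches it, so n = 9.

9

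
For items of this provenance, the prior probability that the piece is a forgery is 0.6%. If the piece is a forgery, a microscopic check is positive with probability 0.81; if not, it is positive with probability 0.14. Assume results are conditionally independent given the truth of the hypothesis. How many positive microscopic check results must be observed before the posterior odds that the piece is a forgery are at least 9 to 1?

Prior odds: 0.006 ÷ 0.994 = 3/497.
Likelihood ratio of a positive = 0.81/0.14 = 81/14.
Target odds = 9.
Require (81/14)ⁿ ≥ 9 ÷ (3/497) = 1491.
(81/14)⁴ = 43046721/38416 falls short of 1491 but (81/14)⁵ ≈6483.13 reaches it, so n = 5.

5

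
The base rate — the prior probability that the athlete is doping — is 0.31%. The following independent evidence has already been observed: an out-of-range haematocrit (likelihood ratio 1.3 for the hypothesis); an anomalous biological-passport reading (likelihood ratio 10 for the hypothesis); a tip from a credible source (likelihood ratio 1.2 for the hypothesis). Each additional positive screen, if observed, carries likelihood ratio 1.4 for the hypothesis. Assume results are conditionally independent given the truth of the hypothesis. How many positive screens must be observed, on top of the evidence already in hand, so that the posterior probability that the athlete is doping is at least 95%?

Prior odds = 0.0031/0.9969 = 31/9969.
Combined Bayes factor of the evidence already in hand = 1.3 × 10 × 1.2 = 15.6.
Odds after that evidence = (31/9969) × 15.6 = 806/16615.
Target odds = 0.95/0.05 = 19.
Need 1.4ⁿ ≥ 19 ÷ (806/16615) = 315685/806.
1.4¹⁷ ≈304.913 falls short of 315685/806 but 1.4¹⁸ ≈426.879 reaches it, so n = 18.

18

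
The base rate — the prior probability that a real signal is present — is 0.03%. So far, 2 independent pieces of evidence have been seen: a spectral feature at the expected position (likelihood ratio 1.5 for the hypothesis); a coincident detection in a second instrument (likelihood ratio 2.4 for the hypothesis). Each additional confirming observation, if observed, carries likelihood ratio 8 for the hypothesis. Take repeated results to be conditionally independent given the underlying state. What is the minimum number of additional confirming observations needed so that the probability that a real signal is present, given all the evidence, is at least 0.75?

Prior odds = 0.0003/0.9997 = 3/9997.
Combined Bayes factor of the evidence already in hand = 1.5 × 2.4 = 3.6.
Odds after that evidence = (3/9997) × 3.6 = 54/49985.
Target odds = 0.75/0.25 = 3.
Need 8ⁿ ≥ 3 ÷ (54/49985) = 49985/18.
8³ = 512 falls short of 49985/18 but 8⁴ = 4096 reaches it, so n = 4.

4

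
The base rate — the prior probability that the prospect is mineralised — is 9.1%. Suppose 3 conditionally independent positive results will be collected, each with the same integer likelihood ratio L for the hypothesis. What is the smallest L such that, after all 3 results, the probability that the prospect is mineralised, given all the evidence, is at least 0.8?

Prior odds = 0.091/0.909 = 91/909.
Target odds = 0.8/0.2 = 4.
Need L³ ≥ 4 ÷ (91/909) = 3636/91.
3³ = 27 < 3636/91 ≤ 64 = 4³, so L = 4.

4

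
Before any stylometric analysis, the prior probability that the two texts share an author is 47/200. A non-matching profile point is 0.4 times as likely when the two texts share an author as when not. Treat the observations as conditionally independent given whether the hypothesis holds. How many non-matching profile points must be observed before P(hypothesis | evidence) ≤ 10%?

2

Prior odds: 0.235 ÷ 0.765 = 47/153.
Likelihood ratio per non-matching profile point = 0.4.
Target posterior odds = 0.1/0.9 = 1/9.
Need (47/153) × 0.4ⁿ ≤ 1/9, i.e. 0.4ⁿ ≤ 17/47.
0.4¹ = 0.4 is still above 17/47 but 0.4² = 0.16 is at or below it, so n = 2.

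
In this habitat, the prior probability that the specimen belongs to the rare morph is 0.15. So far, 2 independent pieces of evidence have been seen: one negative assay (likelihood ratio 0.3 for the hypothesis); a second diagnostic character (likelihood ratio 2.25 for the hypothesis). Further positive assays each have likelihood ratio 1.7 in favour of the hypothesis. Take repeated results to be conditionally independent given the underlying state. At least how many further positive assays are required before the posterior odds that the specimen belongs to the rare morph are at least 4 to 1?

7

Prior odds = 0.15/0.85 = 3/17.
Combined Bayes factor of the evidence already in hand = 0.3 × 2.25 = 0.675.
Odds after that evidence = (3/17) × 0.675 = 81/680.
Target odds = 4.
Need 1.7ⁿ ≥ 4 ÷ (81/680) = 2720/81.
1.7⁶ = 24137569/1000000 falls short of 2720/81 but 1.7⁷ = 410338673/10000000 reaches it, so n = 7.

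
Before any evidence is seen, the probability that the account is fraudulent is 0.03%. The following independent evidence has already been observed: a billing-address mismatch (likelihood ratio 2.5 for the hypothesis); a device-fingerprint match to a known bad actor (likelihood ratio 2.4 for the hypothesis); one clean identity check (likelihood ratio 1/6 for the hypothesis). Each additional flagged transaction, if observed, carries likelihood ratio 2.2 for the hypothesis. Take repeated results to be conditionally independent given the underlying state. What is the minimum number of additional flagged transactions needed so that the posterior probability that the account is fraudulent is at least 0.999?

Prior odds = 0.0003/0.9997 = 3/9997.
Combined Bayes factor of the evidence already in hand = 2.5 × 2.4 × (1/6) = 1.
Odds after that evidence = (3/9997) × 1 = 3/9997.
Target odds = 0.999/0.001 = 999.
Need 2.2ⁿ ≥ 999 ÷ (3/9997) = 3329001.
2.2¹⁹ ≈3.2065e+06 falls short of 3329001 but 2.2²⁰ ≈7.05429e+06 reaches it, so n = 20.

20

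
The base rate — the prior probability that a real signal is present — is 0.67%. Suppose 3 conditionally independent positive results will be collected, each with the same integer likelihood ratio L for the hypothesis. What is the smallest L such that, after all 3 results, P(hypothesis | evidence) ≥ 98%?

20

Prior odds = 0.0067/0.9933 = 67/9933.
Target odds = 0.98/0.02 = 49.
Need L³ ≥ 49 ÷ (67/9933) = 486717/67.
19³ = 6859 < 486717/67 ≤ 8000 = 20³, so L = 20.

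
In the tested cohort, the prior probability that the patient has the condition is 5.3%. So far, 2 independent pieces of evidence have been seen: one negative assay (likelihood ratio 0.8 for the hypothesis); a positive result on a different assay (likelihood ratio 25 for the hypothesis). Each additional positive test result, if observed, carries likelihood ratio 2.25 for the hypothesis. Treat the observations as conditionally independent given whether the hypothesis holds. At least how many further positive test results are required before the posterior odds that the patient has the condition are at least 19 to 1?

4

Prior odds = 0.053/0.947 = 53/947.
Combined Bayes factor of the evidence already in hand = 0.8 × 25 = 20.
Odds after that evidence = (53/947) × 20 = 1060/947.
Target odds = 19.
Need 2.25ⁿ ≥ 19 ÷ (1060/947) = 17993/1060.
2.25³ = 11.390625 falls short of 17993/1060 but 2.25⁴ = 25.62890625 reaches it, so n = 4.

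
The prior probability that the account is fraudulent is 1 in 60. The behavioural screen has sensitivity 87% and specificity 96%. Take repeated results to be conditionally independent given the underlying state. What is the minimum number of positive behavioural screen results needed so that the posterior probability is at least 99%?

3

Prior odds: (1/60) ÷ (59/60) = 1/59.
False-positive rate = 1 − 0.96 = 0.04; likelihood ratio of a positive = 0.87/0.04 = 21.75.
Target posterior odds = 0.99/0.01 = 99.
Require 21.75ⁿ ≥ 99 ÷ (1/59) = 5841.
21.75² = 473.0625 falls short of 5841 but 21.75³ = 658503/64 reaches it, so n = 3.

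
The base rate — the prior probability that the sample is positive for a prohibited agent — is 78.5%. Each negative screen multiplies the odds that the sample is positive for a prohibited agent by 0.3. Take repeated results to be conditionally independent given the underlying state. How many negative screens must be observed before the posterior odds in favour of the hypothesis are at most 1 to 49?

5

Prior odds = 0.785/0.215 = 157/43.
Likelihood ratio per negative screen = 0.3.
Target odds = 1/49.
Require 0.3ⁿ ≤ 1/49 ÷ (157/43) = 43/7693.
0.3⁴ = 0.0081 is still above 43/7693 but 0.3⁵ = 243/100000 is at or below it, so n = 5.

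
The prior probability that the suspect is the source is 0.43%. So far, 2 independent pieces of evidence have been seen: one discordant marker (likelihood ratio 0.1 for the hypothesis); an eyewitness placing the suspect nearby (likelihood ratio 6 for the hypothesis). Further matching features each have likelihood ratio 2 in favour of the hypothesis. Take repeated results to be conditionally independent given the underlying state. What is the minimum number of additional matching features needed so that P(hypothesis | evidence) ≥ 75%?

11

Prior odds = 0.0043/0.9957 = 43/9957.
Combined Bayes factor of the evidence already in hand = 0.1 × 6 = 0.6.
Odds after that evidence = (43/9957) × 0.6 = 43/16595.
Target odds = 0.75/0.25 = 3.
Need 2ⁿ ≥ 3 ÷ (43/16595) = 49785/43.
2¹⁰ = 1024 falls short of 49785/43 but 2¹¹ = 2048 reaches it, so n = 11.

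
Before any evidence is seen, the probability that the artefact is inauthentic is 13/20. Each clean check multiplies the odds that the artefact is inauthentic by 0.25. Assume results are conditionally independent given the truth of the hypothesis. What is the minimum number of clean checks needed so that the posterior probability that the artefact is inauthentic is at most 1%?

Prior odds: 0.65 ÷ 0.35 = 13/7.
Likelihood ratio per clean check = 0.25.
Target posterior odds = 0.01/0.99 = 1/99.
Need (13/7) × 0.25ⁿ ≤ 1/99, i.e. 0.25ⁿ ≤ 7/1287.
0.25³ = 0.015625 is still above 7/1287 but 0.25⁴ = 0.00390625 is at or below it, so n = 4.

4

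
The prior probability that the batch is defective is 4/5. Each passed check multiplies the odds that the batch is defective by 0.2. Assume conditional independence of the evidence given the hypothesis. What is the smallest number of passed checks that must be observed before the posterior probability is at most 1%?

Prior odds = 0.8/0.2 = 4.
Likelihood ratio per passed check = 0.2.
Target posterior odds = 0.01/0.99 = 1/99.
Require 0.2ⁿ ≤ 1/99 ÷ 4 = 1/396.
0.2³ = 0.008 is still above 1/396 but 0.2⁴ = 0.0016 is at or below it, so n = 4.

4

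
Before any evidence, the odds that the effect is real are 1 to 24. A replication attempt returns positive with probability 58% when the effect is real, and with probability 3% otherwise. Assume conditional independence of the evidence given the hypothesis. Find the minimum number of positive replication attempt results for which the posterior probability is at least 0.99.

3

Prior odds = 1/24.
Likelihood ratio of a positive result = 0.58/0.03 = 58/3.
Target odds: 0.99 ÷ 0.01 = 99.
Need (1/24) × (58/3)ⁿ ≥ 99, i.e. (58/3)ⁿ ≥ 2376.
(58/3)² = 3364/9 falls short of 2376 but (58/3)³ = 195112/27 reaches it, so n = 3.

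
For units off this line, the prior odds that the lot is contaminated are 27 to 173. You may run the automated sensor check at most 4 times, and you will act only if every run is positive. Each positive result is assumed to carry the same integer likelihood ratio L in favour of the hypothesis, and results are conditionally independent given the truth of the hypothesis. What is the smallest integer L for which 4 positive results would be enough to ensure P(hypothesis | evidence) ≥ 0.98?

Prior odds = 27/173.
Target odds = 0.98/0.02 = 49.
Need L⁴ ≥ 49 ÷ (27/173) = 8477/27.
4⁴ = 256 < 8477/27 ≤ 625 = 5⁴, so L = 5.

5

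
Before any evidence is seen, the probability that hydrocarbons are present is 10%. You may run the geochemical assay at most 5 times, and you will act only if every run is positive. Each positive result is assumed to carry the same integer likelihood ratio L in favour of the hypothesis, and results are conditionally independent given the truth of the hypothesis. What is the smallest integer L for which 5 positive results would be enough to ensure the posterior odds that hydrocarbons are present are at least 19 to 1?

3

Prior odds = 0.1/0.9 = 1/9.
Target odds = 19.
Need L⁵ ≥ 19 ÷ (1/9) = 171.
2⁵ = 32 < 171 ≤ 243 = 3⁵, so L = 3.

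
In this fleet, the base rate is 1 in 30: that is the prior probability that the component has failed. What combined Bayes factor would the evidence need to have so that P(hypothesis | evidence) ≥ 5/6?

Prior odds = (1/30)/(29/30) = 1/29.
Target odds = (5/6)/(1/6) = 5.
Required Bayes factor = 5 ÷ (1/29) = 145.

145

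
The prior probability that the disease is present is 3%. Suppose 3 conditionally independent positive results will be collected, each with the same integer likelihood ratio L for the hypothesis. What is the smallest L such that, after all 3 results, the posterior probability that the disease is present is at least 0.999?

32

Prior odds = 0.03/0.97 = 3/97.
Target odds = 0.999/0.001 = 999.
Need L³ ≥ 999 ÷ (3/97) = 32301.
31³ = 29791 < 32301 ≤ 32768 = 32³, so L = 32.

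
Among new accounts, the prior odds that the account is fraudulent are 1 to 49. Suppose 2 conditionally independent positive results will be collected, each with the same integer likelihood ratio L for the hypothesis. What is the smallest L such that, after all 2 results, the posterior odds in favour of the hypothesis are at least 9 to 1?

Prior odds = 1/49.
Target odds = 9.
Need L² ≥ 9 ÷ (1/49) = 441.
20² = 400 < 441 ≤ 441 = 21², so L = 21.

21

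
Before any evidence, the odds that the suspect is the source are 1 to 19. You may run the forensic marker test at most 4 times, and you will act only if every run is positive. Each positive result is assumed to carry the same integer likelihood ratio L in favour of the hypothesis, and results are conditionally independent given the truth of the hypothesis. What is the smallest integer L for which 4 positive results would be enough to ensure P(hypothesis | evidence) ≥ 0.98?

6

Prior odds = 1/19.
Target odds = 0.98/0.02 = 49.
Need L⁴ ≥ 49 ÷ (1/19) = 931.
5⁴ = 625 < 931 ≤ 1296 = 6⁴, so L = 6.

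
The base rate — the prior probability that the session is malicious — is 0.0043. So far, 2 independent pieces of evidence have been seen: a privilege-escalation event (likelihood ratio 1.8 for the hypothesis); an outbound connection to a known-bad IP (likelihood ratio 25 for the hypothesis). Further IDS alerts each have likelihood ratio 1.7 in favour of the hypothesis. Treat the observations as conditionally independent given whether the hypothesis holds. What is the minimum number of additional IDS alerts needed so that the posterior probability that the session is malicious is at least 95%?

Prior odds = 0.0043/0.9957 = 43/9957.
Combined Bayes factor of the evidence already in hand = 1.8 × 25 = 45.
Odds after that evidence = (43/9957) × 45 = 645/3319.
Target odds = 0.95/0.05 = 19.
Need 1.7ⁿ ≥ 19 ÷ (645/3319) = 63061/645.
1.7⁸ ≈69.7576 falls short of 63061/645 but 1.7⁹ ≈118.588 reaches it, so n = 9.

9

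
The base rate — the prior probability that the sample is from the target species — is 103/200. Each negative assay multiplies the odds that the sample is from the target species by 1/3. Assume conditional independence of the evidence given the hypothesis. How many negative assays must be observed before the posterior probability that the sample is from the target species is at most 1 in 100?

Prior odds: 0.515 ÷ 0.485 = 103/97.
Likelihood ratio per negative assay = 1/3.
Target odds: 0.01 ÷ 0.99 = 1/99.
Need (103/97) × (1/3)ⁿ ≤ 1/99, i.e. (1/3)ⁿ ≤ 97/10197.
(1/3)⁴ = 1/81 is still above 97/10197 but (1/3)⁵ = 1/243 is at or below it, so n = 5.

5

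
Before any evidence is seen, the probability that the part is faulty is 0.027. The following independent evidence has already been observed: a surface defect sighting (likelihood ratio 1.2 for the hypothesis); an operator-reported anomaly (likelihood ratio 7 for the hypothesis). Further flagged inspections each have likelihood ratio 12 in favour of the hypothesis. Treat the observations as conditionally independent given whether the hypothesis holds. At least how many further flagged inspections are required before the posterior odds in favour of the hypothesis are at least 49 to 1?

3

Prior odds = 0.027/0.973 = 27/973.
Combined Bayes factor of the evidence already in hand = 1.2 × 7 = 8.4.
Odds after that evidence = (27/973) × 8.4 = 162/695.
Target odds = 49.
Need 12ⁿ ≥ 49 ÷ (162/695) = 34055/162.
12² = 144 falls short of 34055/162 but 12³ = 1728 reaches it, so n = 3.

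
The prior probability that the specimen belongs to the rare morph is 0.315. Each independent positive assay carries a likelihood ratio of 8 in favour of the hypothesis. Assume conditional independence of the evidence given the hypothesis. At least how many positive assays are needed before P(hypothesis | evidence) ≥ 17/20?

Prior odds = 0.315/0.685 = 63/137.
Likelihood ratio per positive assay = 8.
Target posterior odds = 0.85/0.15 = 17/3.
Need (63/137) × 8ⁿ ≥ 17/3, i.e. 8ⁿ ≥ 2329/189.
8¹ = 8 falls short of 2329/189 but 8² = 64 reaches it, so n = 2.

2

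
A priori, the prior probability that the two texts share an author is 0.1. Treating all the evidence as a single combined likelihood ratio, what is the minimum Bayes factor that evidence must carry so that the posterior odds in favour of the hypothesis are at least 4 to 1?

Prior odds = 0.1/0.9 = 1/9.
Target odds = 4.
Required Bayes factor = 4 ÷ (1/9) = 36.

36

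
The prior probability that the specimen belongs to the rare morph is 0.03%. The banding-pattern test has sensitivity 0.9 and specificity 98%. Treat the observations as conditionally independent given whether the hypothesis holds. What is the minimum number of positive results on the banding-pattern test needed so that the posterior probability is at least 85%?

Prior odds = 0.0003/0.9997 = 3/9997.
False-positive rate = 1 − 0.98 = 0.02; likelihood ratio of a positive = 0.9/0.02 = 45.
Target posterior odds = 0.85/0.15 = 17/3.
Need (3/9997) × 45ⁿ ≥ 17/3, i.e. 45ⁿ ≥ 169949/9.
45² = 2025 falls short of 169949/9 but 45³ = 91125 reaches it, so n = 3.

3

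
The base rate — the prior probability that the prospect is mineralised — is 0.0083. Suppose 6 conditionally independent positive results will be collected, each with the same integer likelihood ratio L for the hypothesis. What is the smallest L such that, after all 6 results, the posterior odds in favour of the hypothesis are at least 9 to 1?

Prior odds = 0.0083/0.9917 = 83/9917.
Target odds = 9.
Need L⁶ ≥ 9 ÷ (83/9917) = 89253/83.
3⁶ = 729 < 89253/83 ≤ 4096 = 4⁶, so L = 4.

4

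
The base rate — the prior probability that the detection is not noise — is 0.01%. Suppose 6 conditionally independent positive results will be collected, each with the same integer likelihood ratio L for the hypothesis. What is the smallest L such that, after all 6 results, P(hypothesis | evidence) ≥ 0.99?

Prior odds = 0.0001/0.9999 = 1/9999.
Target odds = 0.99/0.01 = 99.
Need L⁶ ≥ 99 ÷ (1/9999) = 989901.
9⁶ = 531441 < 989901 ≤ 1000000 = 10⁶, so L = 10.

10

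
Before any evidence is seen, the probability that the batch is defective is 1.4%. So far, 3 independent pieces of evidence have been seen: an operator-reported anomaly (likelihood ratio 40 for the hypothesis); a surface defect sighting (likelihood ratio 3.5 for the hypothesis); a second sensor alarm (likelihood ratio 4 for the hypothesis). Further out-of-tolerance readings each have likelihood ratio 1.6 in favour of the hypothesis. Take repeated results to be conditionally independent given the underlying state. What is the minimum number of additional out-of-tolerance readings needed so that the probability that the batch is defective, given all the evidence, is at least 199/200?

Prior odds = 0.014/0.986 = 7/493.
Combined Bayes factor of the evidence already in hand = 40 × 3.5 × 4 = 560.
Odds after that evidence = (7/493) × 560 = 3920/493.
Target odds = 0.995/0.005 = 199.
Need 1.6ⁿ ≥ 199 ÷ (3920/493) = 98107/3920.
1.6⁶ = 262144/15625 falls short of 98107/3920 but 1.6⁷ = 2097152/78125 reaches it, so n = 7.

7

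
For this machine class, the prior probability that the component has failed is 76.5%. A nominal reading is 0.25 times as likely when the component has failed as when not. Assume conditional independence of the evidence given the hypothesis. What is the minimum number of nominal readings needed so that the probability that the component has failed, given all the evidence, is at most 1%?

Prior odds: 0.765 ÷ 0.235 = 153/47.
Likelihood ratio per nominal reading = 0.25.
Target posterior odds = 0.01/0.99 = 1/99.
Need (153/47) × 0.25ⁿ ≤ 1/99, i.e. 0.25ⁿ ≤ 47/15147.
0.25⁴ = 0.00390625 is still above 47/15147 but 0.25⁵ = 1/1024 is at or below it, so n = 5.

5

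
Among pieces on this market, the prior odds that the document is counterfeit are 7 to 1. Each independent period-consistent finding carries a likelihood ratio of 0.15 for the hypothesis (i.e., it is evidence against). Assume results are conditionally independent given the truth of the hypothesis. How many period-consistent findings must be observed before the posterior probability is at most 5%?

Prior odds = 7.
Likelihood ratio per period-consistent finding = 0.15.
Target odds: 0.05 ÷ 0.95 = 1/19.
Require 0.15ⁿ ≤ 1/19 ÷ 7 = 1/133.
0.15² = 0.0225 is still above 1/133 but 0.15³ = 0.003375 is at or below it, so n = 3.

3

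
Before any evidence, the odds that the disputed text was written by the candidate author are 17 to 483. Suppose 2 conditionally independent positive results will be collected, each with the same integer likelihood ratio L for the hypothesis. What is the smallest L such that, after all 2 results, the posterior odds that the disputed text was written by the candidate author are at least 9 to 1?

Prior odds = 17/483.
Target odds = 9.
Need L² ≥ 9 ÷ (17/483) = 4347/17.
15² = 225 < 4347/17 ≤ 256 = 16², so L = 16.

16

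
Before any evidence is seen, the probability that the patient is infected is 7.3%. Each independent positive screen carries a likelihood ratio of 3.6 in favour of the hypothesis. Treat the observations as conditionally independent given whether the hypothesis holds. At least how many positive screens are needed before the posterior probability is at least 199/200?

7

Prior odds = 0.073/0.927 = 73/927.
Likelihood ratio per positive screen = 3.6.
Target posterior odds = 0.995/0.005 = 199.
Require 3.6ⁿ ≥ 199 ÷ (73/927) = 184473/73.
3.6⁶ = 34012224/15625 falls short of 184473/73 but 3.6⁷ = 612220032/78125 reaches it, so n = 7.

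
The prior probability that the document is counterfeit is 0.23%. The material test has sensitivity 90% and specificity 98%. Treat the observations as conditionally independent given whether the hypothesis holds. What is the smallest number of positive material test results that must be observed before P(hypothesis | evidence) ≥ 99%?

3

Prior odds = 0.0023/0.9977 = 23/9977.
False-positive rate = 1 − 0.98 = 0.02; likelihood ratio of a positive = 0.9/0.02 = 45.
Target odds: 0.99 ÷ 0.01 = 99.
Require 45ⁿ ≥ 99 ÷ (23/9977) = 987723/23.
45² = 2025 falls short of 987723/23 but 45³ = 91125 reaches it, so n = 3.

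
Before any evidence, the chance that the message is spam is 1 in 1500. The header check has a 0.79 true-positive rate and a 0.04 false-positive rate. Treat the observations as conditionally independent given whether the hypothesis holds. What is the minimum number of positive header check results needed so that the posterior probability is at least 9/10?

Prior odds = (1/1500)/(1499/1500) = 1/1499.
Likelihood ratio of a positive result = 0.79/0.04 = 19.75.
Target posterior odds = 0.9/0.1 = 9.
Need (1/1499) × 19.75ⁿ ≥ 9, i.e. 19.75ⁿ ≥ 13491.
19.75³ = 7703.734375 falls short of 13491 but 19.75⁴ = 38950081/256 reaches it, so n = 4.

4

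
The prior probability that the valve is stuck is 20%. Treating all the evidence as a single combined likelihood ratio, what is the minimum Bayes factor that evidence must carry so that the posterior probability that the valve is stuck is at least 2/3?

Prior odds = 0.2/0.8 = 0.25.
Target odds = (2/3)/(1/3) = 2.
Required Bayes factor = 2 ÷ 0.25 = 8.

8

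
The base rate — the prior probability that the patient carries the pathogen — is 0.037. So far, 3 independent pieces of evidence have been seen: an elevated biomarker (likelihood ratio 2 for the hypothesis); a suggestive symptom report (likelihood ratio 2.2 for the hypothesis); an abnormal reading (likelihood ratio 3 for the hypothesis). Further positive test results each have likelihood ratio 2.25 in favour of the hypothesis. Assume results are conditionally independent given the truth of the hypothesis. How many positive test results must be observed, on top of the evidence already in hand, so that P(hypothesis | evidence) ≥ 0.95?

5

Prior odds = 0.037/0.963 = 37/963.
Combined Bayes factor of the evidence already in hand = 2 × 2.2 × 3 = 13.2.
Odds after that evidence = (37/963) × 13.2 = 814/1605.
Target odds = 0.95/0.05 = 19.
Need 2.25ⁿ ≥ 19 ÷ (814/1605) = 30495/814.
2.25⁴ = 25.62890625 falls short of 30495/814 but 2.25⁵ = 59049/1024 reaches it, so n = 5.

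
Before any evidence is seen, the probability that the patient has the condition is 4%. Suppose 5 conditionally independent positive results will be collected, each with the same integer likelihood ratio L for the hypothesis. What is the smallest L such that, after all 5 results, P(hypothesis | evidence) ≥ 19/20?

4

Prior odds = 0.04/0.96 = 1/24.
Target odds = 0.95/0.05 = 19.
Need L⁵ ≥ 19 ÷ (1/24) = 456.
3⁵ = 243 < 456 ≤ 1024 = 4⁵, so L = 4.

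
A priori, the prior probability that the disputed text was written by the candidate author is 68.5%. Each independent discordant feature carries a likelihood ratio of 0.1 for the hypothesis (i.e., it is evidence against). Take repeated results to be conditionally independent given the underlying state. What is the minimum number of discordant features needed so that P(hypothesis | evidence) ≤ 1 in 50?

Prior odds = 0.685/0.315 = 137/63.
Likelihood ratio per discordant feature = 0.1.
Target odds: 0.02 ÷ 0.98 = 1/49.
Require 0.1ⁿ ≤ 1/49 ÷ (137/63) = 9/959.
0.1² = 0.01 is still above 9/959 but 0.1³ = 0.001 is at or below it, so n = 3.

3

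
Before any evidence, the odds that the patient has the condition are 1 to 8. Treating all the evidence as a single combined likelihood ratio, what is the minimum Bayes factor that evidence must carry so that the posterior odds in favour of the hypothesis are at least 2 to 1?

16

Prior odds = 0.125.
Target odds = 2.
Required Bayes factor = 2 ÷ 0.125 = 16.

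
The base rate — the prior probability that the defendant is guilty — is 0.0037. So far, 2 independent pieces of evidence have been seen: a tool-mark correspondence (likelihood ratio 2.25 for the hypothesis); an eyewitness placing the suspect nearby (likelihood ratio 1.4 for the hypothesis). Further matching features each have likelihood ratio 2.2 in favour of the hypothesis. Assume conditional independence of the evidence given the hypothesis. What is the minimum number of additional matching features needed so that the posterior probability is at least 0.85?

Prior odds = 0.0037/0.9963 = 37/9963.
Combined Bayes factor of the evidence already in hand = 2.25 × 1.4 = 3.15.
Odds after that evidence = (37/9963) × 3.15 = 259/22140.
Target odds = 0.85/0.15 = 17/3.
Need 2.2ⁿ ≥ 17/3 ÷ (259/22140) = 125460/259.
2.2⁷ = 19487171/78125 falls short of 125460/259 but 2.2⁸ = 214358881/390625 reaches it, so n = 8.

8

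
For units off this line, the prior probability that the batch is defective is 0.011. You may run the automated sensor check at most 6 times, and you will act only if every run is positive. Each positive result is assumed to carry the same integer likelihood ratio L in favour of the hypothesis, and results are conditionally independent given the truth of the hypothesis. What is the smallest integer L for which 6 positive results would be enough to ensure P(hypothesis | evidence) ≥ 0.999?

Prior odds = 0.011/0.989 = 11/989.
Target odds = 0.999/0.001 = 999.
Need L⁶ ≥ 999 ÷ (11/989) = 988011/11.
6⁶ = 46656 < 988011/11 ≤ 117649 = 7⁶, so L = 7.

7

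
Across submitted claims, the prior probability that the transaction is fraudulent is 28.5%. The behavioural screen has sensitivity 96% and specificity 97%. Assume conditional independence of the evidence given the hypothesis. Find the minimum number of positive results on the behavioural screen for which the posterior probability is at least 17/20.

1

Prior odds = 0.285/0.715 = 57/143.
False-positive rate = 1 − 0.97 = 0.03; likelihood ratio of a positive = 0.96/0.03 = 32.
Target posterior odds = 0.85/0.15 = 17/3.
Require 32ⁿ ≥ 17/3 ÷ (57/143) = 2431/171.
32¹ = 32, which meets the required 2431/171; so n = 1.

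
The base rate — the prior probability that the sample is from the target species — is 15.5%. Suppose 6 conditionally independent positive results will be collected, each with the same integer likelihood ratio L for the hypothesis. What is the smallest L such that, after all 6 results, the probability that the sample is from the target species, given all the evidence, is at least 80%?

Prior odds = 0.155/0.845 = 31/169.
Target odds = 0.8/0.2 = 4.
Need L⁶ ≥ 4 ÷ (31/169) = 676/31.
1⁶ = 1 < 676/31 ≤ 64 = 2⁶, so L = 2.

2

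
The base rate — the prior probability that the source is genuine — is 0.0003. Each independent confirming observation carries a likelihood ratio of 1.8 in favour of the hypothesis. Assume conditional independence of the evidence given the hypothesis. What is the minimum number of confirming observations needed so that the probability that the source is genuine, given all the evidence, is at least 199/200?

Prior odds = 0.0003/0.9997 = 3/9997.
Likelihood ratio per confirming observation = 1.8.
Target odds: 0.995 ÷ 0.005 = 199.
Need (3/9997) × 1.8ⁿ ≥ 199, i.e. 1.8ⁿ ≥ 1989403/3.
1.8²² ≈413043 falls short of 1989403/3 but 1.8²³ ≈743477 reaches it, so n = 23.

23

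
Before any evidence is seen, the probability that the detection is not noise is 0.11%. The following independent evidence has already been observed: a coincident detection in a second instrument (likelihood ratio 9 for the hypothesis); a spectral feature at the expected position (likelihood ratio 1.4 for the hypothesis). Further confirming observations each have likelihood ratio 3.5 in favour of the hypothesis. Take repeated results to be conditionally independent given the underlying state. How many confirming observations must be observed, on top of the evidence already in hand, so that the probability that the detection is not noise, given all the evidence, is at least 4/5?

Prior odds = 0.0011/0.9989 = 11/9989.
Combined Bayes factor of the evidence already in hand = 9 × 1.4 = 12.6.
Odds after that evidence = (11/9989) × 12.6 = 99/7135.
Target odds = 0.8/0.2 = 4.
Need 3.5ⁿ ≥ 4 ÷ (99/7135) = 28540/99.
3.5⁴ = 150.0625 falls short of 28540/99 but 3.5⁵ = 525.21875 reaches it, so n = 5.

5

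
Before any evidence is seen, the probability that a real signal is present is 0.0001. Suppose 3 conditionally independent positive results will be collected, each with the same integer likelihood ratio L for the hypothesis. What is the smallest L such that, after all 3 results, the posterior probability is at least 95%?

Prior odds = 0.0001/0.9999 = 1/9999.
Target odds = 0.95/0.05 = 19.
Need L³ ≥ 19 ÷ (1/9999) = 189981.
57³ = 185193 < 189981 ≤ 195112 = 58³, so L = 58.

58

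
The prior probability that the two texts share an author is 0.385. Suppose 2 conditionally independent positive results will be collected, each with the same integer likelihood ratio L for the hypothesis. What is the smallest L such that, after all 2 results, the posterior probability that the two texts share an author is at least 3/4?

3

Prior odds = 0.385/0.615 = 77/123.
Target odds = 0.75/0.25 = 3.
Need L² ≥ 3 ÷ (77/123) = 369/77.
2² = 4 < 369/77 ≤ 9 = 3², so L = 3.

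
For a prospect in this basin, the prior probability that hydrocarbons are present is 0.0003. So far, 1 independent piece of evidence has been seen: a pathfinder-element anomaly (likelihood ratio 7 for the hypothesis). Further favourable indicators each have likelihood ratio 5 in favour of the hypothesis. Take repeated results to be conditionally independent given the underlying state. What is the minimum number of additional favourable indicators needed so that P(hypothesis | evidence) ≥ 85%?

Prior odds = 0.0003/0.9997 = 3/9997.
Bayes factor of the evidence already in hand = 7.
Odds after that evidence = (3/9997) × 7 = 21/9997.
Target odds = 0.85/0.15 = 17/3.
Need 5ⁿ ≥ 17/3 ÷ (21/9997) = 169949/63.
5⁴ = 625 falls short of 169949/63 but 5⁵ = 3125 reaches it, so n = 5.

5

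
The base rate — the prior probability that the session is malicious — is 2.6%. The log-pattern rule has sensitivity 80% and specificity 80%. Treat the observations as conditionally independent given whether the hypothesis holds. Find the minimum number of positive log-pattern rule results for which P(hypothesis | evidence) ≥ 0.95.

5

Prior odds = 0.026/0.974 = 13/487.
False-positive rate = 1 − 0.8 = 0.2; likelihood ratio of a positive = 0.8/0.2 = 4.
Target odds: 0.95 ÷ 0.05 = 19.
Require 4ⁿ ≥ 19 ÷ (13/487) = 9253/13.
4⁴ = 256 falls short of 9253/13 but 4⁵ = 1024 reaches it, so n = 5.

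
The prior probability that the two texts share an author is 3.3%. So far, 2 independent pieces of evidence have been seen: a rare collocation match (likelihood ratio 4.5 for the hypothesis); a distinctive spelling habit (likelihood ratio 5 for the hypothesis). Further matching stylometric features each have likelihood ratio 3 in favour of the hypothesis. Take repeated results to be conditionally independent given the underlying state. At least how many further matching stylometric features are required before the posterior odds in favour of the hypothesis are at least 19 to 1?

3

Prior odds = 0.033/0.967 = 33/967.
Combined Bayes factor of the evidence already in hand = 4.5 × 5 = 22.5.
Odds after that evidence = (33/967) × 22.5 = 1485/1934.
Target odds = 19.
Need 3ⁿ ≥ 19 ÷ (1485/1934) = 36746/1485.
3² = 9 falls short of 36746/1485 but 3³ = 27 reaches it, so n = 3.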